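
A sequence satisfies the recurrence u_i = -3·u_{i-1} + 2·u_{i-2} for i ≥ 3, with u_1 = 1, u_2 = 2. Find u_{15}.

Compute successive terms:
u_3 = -4  u_4 = 16  u_5 = -56  …  u_{12} = 408040  u_{13} = -1453256  u_{14} = 5175848  u_{15} = -18434056.

-18434056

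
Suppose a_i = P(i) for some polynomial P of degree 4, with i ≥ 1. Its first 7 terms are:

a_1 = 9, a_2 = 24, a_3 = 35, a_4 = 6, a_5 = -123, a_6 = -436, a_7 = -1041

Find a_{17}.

1st diffs: 15, 11, -29, -129, -313, -605.
2nd diffs: -4, -40, -100, -184, -292.
3rd diffs: -36, -60, -84, -108.
4th diffs: -24, -24, -24 (constant).
Newton forward-difference form: a_i = 9 + 15·C(i-1,1) + (-4)·C(i-1,2) + (-36)·C(i-1,3) + (-24)·C(i-1,4).
At i = 17: i-1 = 16, so a_{17} = 9 + 240 - 480 - 20160 - 43680 = -64071.

-64071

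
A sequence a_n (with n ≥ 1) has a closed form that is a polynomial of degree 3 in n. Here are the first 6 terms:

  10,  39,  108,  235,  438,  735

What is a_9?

2370

1st diffs: 29, 69, 127, 203, 297.
2nd diffs: 40, 58, 76, 94.
3rd diffs: 18, 18, 18 (constant).
Newton forward-difference form: a_n = 10 + 29·C(n-1,1) + 40·C(n-1,2) + 18·C(n-1,3).
At n = 9: n-1 = 8, so a_9 = 10 + 232 + 1120 + 1008 = 2370.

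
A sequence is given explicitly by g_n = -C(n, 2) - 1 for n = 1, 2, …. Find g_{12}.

C(12, 2) = 66, so g_{12} = -67.

-67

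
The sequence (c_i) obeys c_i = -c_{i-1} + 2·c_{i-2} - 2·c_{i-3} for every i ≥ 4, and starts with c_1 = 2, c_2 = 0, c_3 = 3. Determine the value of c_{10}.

Compute successive terms:
c_4 = -7; c_5 = 13; c_6 = -33; c_7 = 73; c_8 = -165; c_9 = 377; c_{10} = -853.

-853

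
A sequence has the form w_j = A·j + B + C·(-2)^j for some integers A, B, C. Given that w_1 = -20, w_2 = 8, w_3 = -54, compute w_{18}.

The three given values yield: A + B - 2C = -20; 2A + B + 4C = 8; 3A + B - 8C = -54.
Subtracting the first from the second: A + 6C = 28.
Subtracting the second from the third: A - 12C = -62.
Solving: C = 5, A = -2, then B = -8.
Therefore w_{18} = -36 + (-8) + 5·262144 = 1310676.

1310676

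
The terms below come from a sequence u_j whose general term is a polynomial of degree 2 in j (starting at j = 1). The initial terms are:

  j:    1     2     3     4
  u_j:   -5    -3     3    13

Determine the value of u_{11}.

1st diffs: 2, 6, 10.
2nd diffs: 4, 4 (constant).
Newton forward-difference form: u_j = -5 + 2·C(j-1,1) + 4·C(j-1,2).
At j = 11: j-1 = 10, so u_{11} = -5 + 20 + 180 = 195.

195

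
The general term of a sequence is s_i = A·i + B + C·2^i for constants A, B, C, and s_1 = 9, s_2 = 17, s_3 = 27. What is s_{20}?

Plug in i = 1, 2, 3: A + B + 2C = 9; 2A + B + 4C = 17; 3A + B + 8C = 27.
Subtracting the first from the second: A + 2C = 8.
Subtracting the second from the third: A + 4C = 10.
Solving: C = 1, A = 6, then B = 1.
Therefore s_{20} = 120 + 1 + 1·1048576 = 1048697.

1048697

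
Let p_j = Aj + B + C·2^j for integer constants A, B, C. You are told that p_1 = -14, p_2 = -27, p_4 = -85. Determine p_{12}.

Plug in j = 1, 2, 4: A + B + 2C = -14; 2A + B + 4C = -27; 4A + B + 16C = -85.
Subtracting the first from the second: A + 2C = -13.
Subtracting the second from the third: 2A + 12C = -58.
Solving: C = -4, A = -5, then B = -1.
Hence p_{12} = -5·12 + (-1) + (-4)·4096 = -16445.

-16445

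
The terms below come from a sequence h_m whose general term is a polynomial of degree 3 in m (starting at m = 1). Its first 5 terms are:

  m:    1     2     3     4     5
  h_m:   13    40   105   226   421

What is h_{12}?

5370

1st diffs: 27, 65, 121, 195.
2nd diffs: 38, 56, 74.
3rd diffs: 18, 18 (constant).
So h_m = 3m^3 + m^2 + 3m + 6.
Evaluating at m = 12 gives h_{12} = 5370.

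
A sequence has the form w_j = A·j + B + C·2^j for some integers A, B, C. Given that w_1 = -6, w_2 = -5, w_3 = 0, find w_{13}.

Plug in j = 1, 2, 3: A + B + 2C = -6; 2A + B + 4C = -5; 3A + B + 8C = 0.
Subtracting the first from the second: A + 2C = 1.
Subtracting the second from the third: A + 4C = 5.
Solving: C = 2, A = -3, then B = -7.
So w_j = -3·j + (-7) + 2·2^j; at j=13 this is 16338.

16338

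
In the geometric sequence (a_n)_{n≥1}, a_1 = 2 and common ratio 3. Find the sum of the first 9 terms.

a_n = 2·3^(n-1).
S = 2·(3^9 - 1)/(3 - 1) = 2·(19683 - 1)/(2) = 19682.

19682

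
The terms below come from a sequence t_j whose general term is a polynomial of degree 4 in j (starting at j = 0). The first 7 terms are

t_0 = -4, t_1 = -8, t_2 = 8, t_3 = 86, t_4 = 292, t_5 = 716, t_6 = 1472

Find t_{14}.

41072

1st diffs: -4, 16, 78, 206, 424, 756.
2nd diffs: 20, 62, 128, 218, 332.
3rd diffs: 42, 66, 90, 114.
4th diffs: 24, 24, 24 (constant).
Newton forward-difference form: t_j = -4 + (-4)·C(j,1) + 20·C(j,2) + 42·C(j,3) + 24·C(j,4).
At j = 14: j = 14, so t_{14} = -4 - 56 + 1820 + 15288 + 24024 = 41072.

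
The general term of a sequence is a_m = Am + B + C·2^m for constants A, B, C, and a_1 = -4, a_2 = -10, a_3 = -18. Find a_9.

-546

At m = 1, 2, 3: A + B + 2C = -4; 2A + B + 4C = -10; 3A + B + 8C = -18.
Subtracting the first from the second: A + 2C = -6.
Subtracting the second from the third: A + 4C = -8.
Solving: C = -1, A = -4, then B = 2.
Hence a_9 = -4·9 + 2 + (-1)·512 = -546.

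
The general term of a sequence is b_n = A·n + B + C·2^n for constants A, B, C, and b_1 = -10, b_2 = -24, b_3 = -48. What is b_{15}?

Write the equations: A + B + 2C = -10; 2A + B + 4C = -24; 3A + B + 8C = -48.
Subtracting the first from the second: A + 2C = -14.
Subtracting the second from the third: A + 4C = -24.
Solving: C = -5, A = -4, then B = 4.
Therefore b_{15} = -60 + 4 + (-5)·32768 = -163896.

-163896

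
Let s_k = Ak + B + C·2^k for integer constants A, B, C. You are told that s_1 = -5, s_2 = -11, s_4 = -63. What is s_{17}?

At k = 1, 2, 4: A + B + 2C = -5; 2A + B + 4C = -11; 4A + B + 16C = -63.
Subtracting the first from the second: A + 2C = -6.
Subtracting the second from the third: 2A + 12C = -52.
Solving: C = -5, A = 4, then B = 1.
So s_k = 4·k + 1 + (-5)·2^k; at k=17 this is -655291.

-655291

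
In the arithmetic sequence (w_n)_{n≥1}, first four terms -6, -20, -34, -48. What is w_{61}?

Common difference d = -14.
w_n = -6 + (n - 1)·(-14).
w_{61} = -6 + 60·(-14) = -846.

-846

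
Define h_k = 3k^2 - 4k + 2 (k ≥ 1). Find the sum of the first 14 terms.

2653

Over k = 1..14: Σk = 105, Σk² = 1015.
Total = (3)·1015 + (-4)·105 + (2)·14 = 2653.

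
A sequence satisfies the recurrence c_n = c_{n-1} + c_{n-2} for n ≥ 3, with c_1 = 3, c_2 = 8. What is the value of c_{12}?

Iterate the recurrence:
c_3 = 11  c_4 = 19  c_5 = 30  c_6 = 49  c_7 = 79  c_8 = 128  c_9 = 207  c_{10} = 335  c_{11} = 542  c_{12} = 877.

877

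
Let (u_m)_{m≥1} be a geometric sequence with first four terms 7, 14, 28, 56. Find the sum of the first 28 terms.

1879048185

Common ratio r = 2.
u_m = 7·2^(m-1).
S = 7·(2^28 - 1)/(2 - 1) = 7·(268435456 - 1)/(1) = 1879048185.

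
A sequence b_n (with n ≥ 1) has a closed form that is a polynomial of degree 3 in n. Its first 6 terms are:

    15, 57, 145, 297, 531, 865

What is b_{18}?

1st diffs: 42, 88, 152, 234, 334.
2nd diffs: 46, 64, 82, 100.
3rd diffs: 18, 18, 18 (constant).
Newton forward-difference form: b_n = 15 + 42·C(n-1,1) + 46·C(n-1,2) + 18·C(n-1,3).
At n = 18: n-1 = 17, so b_{18} = 15 + 714 + 6256 + 12240 = 19225.

19225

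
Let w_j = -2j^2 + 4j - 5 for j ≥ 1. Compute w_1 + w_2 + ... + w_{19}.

-4275

Over j = 1..19: Σj = 190, Σj² = 2470.
Total = (-2)·2470 + (4)·190 + (-5)·19 = -4275.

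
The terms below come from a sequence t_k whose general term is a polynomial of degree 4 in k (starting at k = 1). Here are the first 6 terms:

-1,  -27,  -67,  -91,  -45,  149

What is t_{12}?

11813

1st diffs: -26, -40, -24, 46, 194.
2nd diffs: -14, 16, 70, 148.
3rd diffs: 30, 54, 78.
4th diffs: 24, 24 (constant).
So t_k = k^4 - 5k^3 - 2k^2 + 5.
Evaluating at k = 12 gives t_{12} = 11813.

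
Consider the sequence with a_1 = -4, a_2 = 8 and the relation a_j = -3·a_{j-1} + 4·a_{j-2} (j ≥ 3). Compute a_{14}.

Iterate the recurrence:
a_3 = -40; a_4 = 152; a_5 = -616; …; a_{11} = -2516584; a_{12} = 10066328; a_{13} = -40265320; a_{14} = 161061272.
(Characteristic roots are 1 and -4.)

161061272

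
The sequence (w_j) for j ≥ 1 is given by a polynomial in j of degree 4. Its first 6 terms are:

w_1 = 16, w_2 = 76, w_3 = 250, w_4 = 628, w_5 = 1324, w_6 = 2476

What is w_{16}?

1st diffs: 60, 174, 378, 696, 1152.
2nd diffs: 114, 204, 318, 456.
3rd diffs: 90, 114, 138.
4th diffs: 24, 24 (constant).
Newton forward-difference form: w_j = 16 + 60·C(j-1,1) + 114·C(j-1,2) + 90·C(j-1,3) + 24·C(j-1,4).
At j = 16: j-1 = 15, so w_{16} = 16 + 900 + 11970 + 40950 + 32760 = 86596.

86596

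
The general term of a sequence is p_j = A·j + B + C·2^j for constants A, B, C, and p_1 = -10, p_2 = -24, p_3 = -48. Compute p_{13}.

The three given values yield: A + B + 2C = -10; 2A + B + 4C = -24; 3A + B + 8C = -48.
Subtracting the first from the second: A + 2C = -14.
Subtracting the second from the third: A + 4C = -24.
Solving: C = -5, A = -4, then B = 4.
Therefore p_{13} = -52 + 4 + (-5)·8192 = -41008.

-41008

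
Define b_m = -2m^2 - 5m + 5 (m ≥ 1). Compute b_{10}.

b_{10} = -2·10^2 - 5·10 + 5 = -245.

-245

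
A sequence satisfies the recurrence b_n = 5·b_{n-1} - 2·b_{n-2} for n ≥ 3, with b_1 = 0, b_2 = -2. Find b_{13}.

-39369330

b_3 = -10; b_4 = -46; b_5 = -210; …; b_{10} = -414782; b_{11} = -1892050; b_{12} = -8630686; b_{13} = -39369330.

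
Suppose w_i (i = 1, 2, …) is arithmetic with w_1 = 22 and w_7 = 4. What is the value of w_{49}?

-122

Common difference d = (4 - 22) / (7 - 1) = -3.
w_i = 22 + (i - 1)·(-3).
w_{49} = 22 + 48·(-3) = -122.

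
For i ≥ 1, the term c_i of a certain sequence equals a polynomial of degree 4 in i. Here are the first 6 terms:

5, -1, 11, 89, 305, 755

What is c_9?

4829

1st diffs: -6, 12, 78, 216, 450.
2nd diffs: 18, 66, 138, 234.
3rd diffs: 48, 72, 96.
4th diffs: 24, 24 (constant).
Newton forward-difference form: c_i = 5 + (-6)·C(i-1,1) + 18·C(i-1,2) + 48·C(i-1,3) + 24·C(i-1,4).
At i = 9: i-1 = 8, so c_9 = 5 - 48 + 504 + 2688 + 1680 = 4829.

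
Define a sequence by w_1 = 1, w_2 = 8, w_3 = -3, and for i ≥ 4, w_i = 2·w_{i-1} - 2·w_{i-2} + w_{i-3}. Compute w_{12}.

-17

Step forward from the initial values:
w_4 = -21;  w_5 = -28;  w_6 = -17;  w_7 = 1;  w_8 = 8;  w_9 = -3;  w_{10} = -21;  w_{11} = -28;  w_{12} = -17.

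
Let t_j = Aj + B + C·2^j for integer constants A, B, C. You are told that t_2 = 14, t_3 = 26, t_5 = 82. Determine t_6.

150

Write the equations: 2A + B + 4C = 14; 3A + B + 8C = 26; 5A + B + 32C = 82.
Subtracting the first from the second: A + 4C = 12.
Subtracting the second from the third: 2A + 24C = 56.
Solving: C = 2, A = 4, then B = -2.
Hence t_6 = 4·6 + (-2) + 2·64 = 150.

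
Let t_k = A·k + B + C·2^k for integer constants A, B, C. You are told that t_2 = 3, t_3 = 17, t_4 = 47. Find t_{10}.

4067

The three given values yield: 2A + B + 4C = 3; 3A + B + 8C = 17; 4A + B + 16C = 47.
Subtracting the first from the second: A + 4C = 14.
Subtracting the second from the third: A + 8C = 30.
Solving: C = 4, A = -2, then B = -9.
So t_k = -2·k + (-9) + 4·2^k; at k=10 this is 4067.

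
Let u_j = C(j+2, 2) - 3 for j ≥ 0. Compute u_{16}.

C(18, 2) = 153, so u_{16} = 150.

150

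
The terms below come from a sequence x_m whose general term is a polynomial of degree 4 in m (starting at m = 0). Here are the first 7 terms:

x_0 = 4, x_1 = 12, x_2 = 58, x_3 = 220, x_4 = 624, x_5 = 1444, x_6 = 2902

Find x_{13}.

1st diffs: 8, 46, 162, 404, 820, 1458.
2nd diffs: 38, 116, 242, 416, 638.
3rd diffs: 78, 126, 174, 222.
4th diffs: 48, 48, 48 (constant).
So x_m = 2m^4 + m^3 + 2m^2 + 3m + 4.
Evaluating at m = 13 gives x_{13} = 59700.

59700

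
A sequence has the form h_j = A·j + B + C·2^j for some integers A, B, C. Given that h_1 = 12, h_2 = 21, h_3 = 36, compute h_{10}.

3105

The three given values yield: A + B + 2C = 12; 2A + B + 4C = 21; 3A + B + 8C = 36.
Subtracting the first from the second: A + 2C = 9.
Subtracting the second from the third: A + 4C = 15.
Solving: C = 3, A = 3, then B = 3.
Hence h_{10} = 3·10 + 3 + 3·1024 = 3105.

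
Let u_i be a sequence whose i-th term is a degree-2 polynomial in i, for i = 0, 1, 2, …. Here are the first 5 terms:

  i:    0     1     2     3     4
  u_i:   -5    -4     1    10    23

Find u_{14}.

1st diffs: 1, 5, 9, 13.
2nd diffs: 4, 4, 4 (constant).
Newton forward-difference form: u_i = -5 + 1·C(i,1) + 4·C(i,2).
At i = 14: i = 14, so u_{14} = -5 + 14 + 364 = 373.

373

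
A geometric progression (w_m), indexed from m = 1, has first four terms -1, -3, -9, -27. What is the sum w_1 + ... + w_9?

-9841

Common ratio r = 3.
w_m = (-1)·3^(m-1).
S = (-1)·(3^9 - 1)/(3 - 1) = (-1)·(19683 - 1)/(2) = -9841.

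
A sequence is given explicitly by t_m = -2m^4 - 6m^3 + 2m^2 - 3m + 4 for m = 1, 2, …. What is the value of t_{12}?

-51584

t_{12} = -2·12^4 - 6·12^3 + 2·12^2 - 3·12 + 4 = -51584.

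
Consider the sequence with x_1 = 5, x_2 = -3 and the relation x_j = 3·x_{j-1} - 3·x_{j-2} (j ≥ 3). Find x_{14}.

-2187

Applying the relation repeatedly:
x_3 = -24;  x_4 = -63;  x_5 = -117;  …;  x_{11} = 3159;  x_{12} = 4374;  x_{13} = 3645;  x_{14} = -2187.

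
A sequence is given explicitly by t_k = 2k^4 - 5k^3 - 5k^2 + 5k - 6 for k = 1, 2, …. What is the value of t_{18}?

t_{18} = 2·18^4 - 5·18^3 - 5·18^2 + 5·18 - 6 = 179256.

179256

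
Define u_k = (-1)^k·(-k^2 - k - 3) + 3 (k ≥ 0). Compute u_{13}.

(-1)^13 = -1; -k^2 - k - 3 at k=13 is -185; so u_{13} = 188.

188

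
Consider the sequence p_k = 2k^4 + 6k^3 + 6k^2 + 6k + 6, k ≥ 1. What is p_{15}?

122946

p_{15} = 2·15^4 + 6·15^3 + 6·15^2 + 6·15 + 6 = 122946.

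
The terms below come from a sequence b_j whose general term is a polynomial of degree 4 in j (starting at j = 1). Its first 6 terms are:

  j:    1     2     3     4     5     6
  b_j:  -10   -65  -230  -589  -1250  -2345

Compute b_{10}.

-14545

1st diffs: -55, -165, -359, -661, -1095.
2nd diffs: -110, -194, -302, -434.
3rd diffs: -84, -108, -132.
4th diffs: -24, -24 (constant).
Newton forward-difference form: b_j = -10 + (-55)·C(j-1,1) + (-110)·C(j-1,2) + (-84)·C(j-1,3) + (-24)·C(j-1,4).
At j = 10: j-1 = 9, so b_{10} = -10 - 495 - 3960 - 7056 - 3024 = -14545.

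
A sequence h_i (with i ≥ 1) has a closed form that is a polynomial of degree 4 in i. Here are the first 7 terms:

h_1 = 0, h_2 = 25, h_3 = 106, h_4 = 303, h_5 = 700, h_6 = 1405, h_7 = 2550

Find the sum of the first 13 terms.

91754

1st diffs: 25, 81, 197, 397, 705, 1145.
2nd diffs: 56, 116, 200, 308, 440.
3rd diffs: 60, 84, 108, 132.
4th diffs: 24, 24, 24 (constant).
Newton forward-difference form: h_i = 25·C(i-1,1) + 56·C(i-1,2) + 60·C(i-1,3) + 24·C(i-1,4).
Continuing: …, 4291, 6808, 10305, 15010, …, h_{13} = 29076.
Summing i = 1..13 (13 terms) gives 91754.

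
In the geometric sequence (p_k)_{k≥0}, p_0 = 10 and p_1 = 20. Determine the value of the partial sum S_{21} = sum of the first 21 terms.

Common ratio r = 2.
p_k = 10·2^(k-0).
S = 10·(2^21 - 1)/(2 - 1) = 10·(2097152 - 1)/(1) = 20971510.

20971510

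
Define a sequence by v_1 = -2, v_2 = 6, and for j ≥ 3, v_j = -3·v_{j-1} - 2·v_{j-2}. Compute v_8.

v_3 = -14; v_4 = 30; v_5 = -62; v_6 = 126; v_7 = -254; v_8 = 510.
(Characteristic roots are -1 and -2.)

510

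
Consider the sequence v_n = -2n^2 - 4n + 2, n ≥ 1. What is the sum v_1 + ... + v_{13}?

Over n = 1..13: Σn = 91, Σn² = 819.
Total = (-2)·819 + (-4)·91 + (2)·13 = -1976.

-1976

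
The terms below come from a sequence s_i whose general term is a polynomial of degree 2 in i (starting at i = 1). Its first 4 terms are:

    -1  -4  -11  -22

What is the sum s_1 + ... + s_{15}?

-2150

1st diffs: -3, -7, -11.
2nd diffs: -4, -4 (constant).
So s_i = -2i^2 + 3i - 2.
Continuing: …, -37, -56, -79, -106, …, s_{15} = -407.
Summing i = 1..15 (15 terms) gives -2150.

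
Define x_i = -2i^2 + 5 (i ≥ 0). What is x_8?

-123

x_8 = -2·8^2 + 5 = -123.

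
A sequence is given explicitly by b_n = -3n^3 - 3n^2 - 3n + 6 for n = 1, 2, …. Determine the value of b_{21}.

-29163

b_{21} = -3·21^3 - 3·21^2 - 3·21 + 6 = -29163.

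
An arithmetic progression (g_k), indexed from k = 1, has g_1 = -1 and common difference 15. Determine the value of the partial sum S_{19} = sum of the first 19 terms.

g_k = -1 + (k - 1)·15.
g_{19} = 269; S = 19·(-1 + 269)/2 = 2546.

2546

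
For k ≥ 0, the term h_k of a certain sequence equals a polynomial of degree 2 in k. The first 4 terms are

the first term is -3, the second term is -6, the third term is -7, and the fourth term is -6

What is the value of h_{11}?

1st diffs: -3, -1, 1.
2nd diffs: 2, 2 (constant).
So h_k = k^2 - 4k - 3.
Evaluating at k = 11 gives h_{11} = 74.

74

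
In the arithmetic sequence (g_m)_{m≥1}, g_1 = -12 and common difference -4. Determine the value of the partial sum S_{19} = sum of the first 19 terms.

-912

g_m = -12 + (m - 1)·(-4).
g_{19} = -84; S = 19·(-12 + (-84))/2 = -912.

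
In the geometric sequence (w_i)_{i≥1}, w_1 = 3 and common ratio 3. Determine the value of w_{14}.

4782969

w_i = 3·3^(i-1).
w_{14} = 3·3^13 = 4782969.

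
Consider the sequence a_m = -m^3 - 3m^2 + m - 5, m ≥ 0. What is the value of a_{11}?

-1688

a_{11} = -1·11^3 - 3·11^2 + 1·11 - 5 = -1688.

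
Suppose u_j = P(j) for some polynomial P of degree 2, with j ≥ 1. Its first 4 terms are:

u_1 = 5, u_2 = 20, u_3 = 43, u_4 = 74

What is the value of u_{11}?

515

1st diffs: 15, 23, 31.
2nd diffs: 8, 8 (constant).
Newton forward-difference form: u_j = 5 + 15·C(j-1,1) + 8·C(j-1,2).
At j = 11: j-1 = 10, so u_{11} = 5 + 150 + 360 = 515.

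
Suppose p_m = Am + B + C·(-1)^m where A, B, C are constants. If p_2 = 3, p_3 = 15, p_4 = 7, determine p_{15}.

Write the equations: 2A + B + C = 3; 3A + B - C = 15; 4A + B + C = 7.
Subtracting the first from the second: A - 2C = 12.
Subtracting the second from the third: A + 2C = -8.
Solving: C = -5, A = 2, then B = 4.
Hence p_{15} = 2·15 + 4 + (-5)·(-1) = 39.

39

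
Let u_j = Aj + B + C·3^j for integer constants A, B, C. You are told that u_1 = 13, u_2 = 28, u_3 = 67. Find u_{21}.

20920706473

At j = 1, 2, 3: A + B + 3C = 13; 2A + B + 9C = 28; 3A + B + 27C = 67.
Subtracting the first from the second: A + 6C = 15.
Subtracting the second from the third: A + 18C = 39.
Solving: C = 2, A = 3, then B = 4.
Therefore u_{21} = 63 + 4 + 2·10460353203 = 20920706473.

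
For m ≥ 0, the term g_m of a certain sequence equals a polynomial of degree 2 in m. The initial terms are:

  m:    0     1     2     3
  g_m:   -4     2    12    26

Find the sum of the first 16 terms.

2896

1st diffs: 6, 10, 14.
2nd diffs: 4, 4 (constant).
Newton forward-difference form: g_m = -4 + 6·C(m,1) + 4·C(m,2).
Continuing: …, 44, 66, 92, 122, …, g_{15} = 506.
Summing m = 0..15 (16 terms) gives 2896.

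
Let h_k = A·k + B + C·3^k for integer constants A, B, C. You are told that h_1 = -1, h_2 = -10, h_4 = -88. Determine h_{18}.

-387420538

The three given values yield: A + B + 3C = -1; 2A + B + 9C = -10; 4A + B + 81C = -88.
Subtracting the first from the second: A + 6C = -9.
Subtracting the second from the third: 2A + 72C = -78.
Solving: C = -1, A = -3, then B = 5.
Therefore h_{18} = -54 + 5 + (-1)·387420489 = -387420538.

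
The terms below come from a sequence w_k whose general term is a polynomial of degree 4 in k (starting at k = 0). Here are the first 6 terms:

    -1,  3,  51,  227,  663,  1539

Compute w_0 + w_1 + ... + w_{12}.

1st diffs: 4, 48, 176, 436, 876.
2nd diffs: 44, 128, 260, 440.
3rd diffs: 84, 132, 180.
4th diffs: 48, 48 (constant).
Newton forward-difference form: w_k = -1 + 4·C(k,1) + 44·C(k,2) + 84·C(k,3) + 48·C(k,4).
Continuing: …, 3083, 5571, 9327, 14723, …, w_{12} = 45191.
Summing k = 0..12 (13 terms) gives 134719.

134719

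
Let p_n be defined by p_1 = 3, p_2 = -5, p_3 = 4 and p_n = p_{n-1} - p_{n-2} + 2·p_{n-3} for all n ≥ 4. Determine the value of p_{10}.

Applying the relation repeatedly:
p_4 = 15; p_5 = 1; p_6 = -6; p_7 = 23; p_8 = 31; p_9 = -4; p_{10} = 11.

11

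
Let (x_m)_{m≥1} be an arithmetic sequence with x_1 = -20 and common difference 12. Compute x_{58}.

664

x_m = -20 + (m - 1)·12.
x_{58} = -20 + 57·12 = 664.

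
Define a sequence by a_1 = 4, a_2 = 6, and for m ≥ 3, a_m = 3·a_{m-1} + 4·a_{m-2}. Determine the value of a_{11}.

2097154

Iterate the recurrence:
a_3 = 34, a_4 = 126, a_5 = 514, a_6 = 2046, a_7 = 8194, a_8 = 32766, a_9 = 131074, a_{10} = 524286, a_{11} = 2097154.
(Characteristic roots are 4 and -1.)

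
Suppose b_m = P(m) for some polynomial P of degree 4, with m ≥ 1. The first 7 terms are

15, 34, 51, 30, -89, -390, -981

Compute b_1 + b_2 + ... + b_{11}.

-22088

1st diffs: 19, 17, -21, -119, -301, -591.
2nd diffs: -2, -38, -98, -182, -290.
3rd diffs: -36, -60, -84, -108.
4th diffs: -24, -24, -24 (constant).
Newton forward-difference form: b_m = 15 + 19·C(m-1,1) + (-2)·C(m-1,2) + (-36)·C(m-1,3) + (-24)·C(m-1,4).
Continuing: -1994, -3585, -5934, -9245.
Summing m = 1..11 (11 terms) gives -22088.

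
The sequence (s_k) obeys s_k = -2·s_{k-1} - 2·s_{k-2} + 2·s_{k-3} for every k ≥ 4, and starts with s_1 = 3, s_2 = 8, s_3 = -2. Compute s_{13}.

Compute successive terms:
s_4 = -6, s_5 = 32, s_6 = -56, s_7 = 36, s_8 = 104, s_9 = -392, s_{10} = 648, s_{11} = -304, s_{12} = -1472, s_{13} = 4848.

4848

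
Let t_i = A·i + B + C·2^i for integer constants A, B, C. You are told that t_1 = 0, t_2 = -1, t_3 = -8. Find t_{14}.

Write the equations: A + B + 2C = 0; 2A + B + 4C = -1; 3A + B + 8C = -8.
Subtracting the first from the second: A + 2C = -1.
Subtracting the second from the third: A + 4C = -7.
Solving: C = -3, A = 5, then B = 1.
Hence t_{14} = 5·14 + 1 + (-3)·16384 = -49081.

-49081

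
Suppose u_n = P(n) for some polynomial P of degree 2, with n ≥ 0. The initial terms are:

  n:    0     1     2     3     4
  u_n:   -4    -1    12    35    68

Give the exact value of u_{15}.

1091

1st diffs: 3, 13, 23, 33.
2nd diffs: 10, 10, 10 (constant).
Newton forward-difference form: u_n = -4 + 3·C(n,1) + 10·C(n,2).
At n = 15: n = 15, so u_{15} = -4 + 45 + 1050 = 1091.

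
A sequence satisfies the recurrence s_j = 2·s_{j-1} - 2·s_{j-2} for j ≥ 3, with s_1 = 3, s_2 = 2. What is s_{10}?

32

Step forward from the initial values:
s_3 = -2; s_4 = -8; s_5 = -12; s_6 = -8; s_7 = 8; s_8 = 32; s_9 = 48; s_{10} = 32.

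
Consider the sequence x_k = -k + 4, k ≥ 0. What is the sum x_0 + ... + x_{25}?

-221

Over k = 0..25: Σk = 325.
Total = (-1)·325 + (4)·26 = -221.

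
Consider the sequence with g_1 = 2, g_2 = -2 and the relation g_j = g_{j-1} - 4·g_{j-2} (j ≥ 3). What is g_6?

Compute successive terms:
g_3 = -10;  g_4 = -2;  g_5 = 38;  g_6 = 46.

46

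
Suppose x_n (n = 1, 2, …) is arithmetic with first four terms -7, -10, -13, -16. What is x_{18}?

-58

Common difference d = -3.
x_n = -7 + (n - 1)·(-3).
x_{18} = -7 + 17·(-3) = -58.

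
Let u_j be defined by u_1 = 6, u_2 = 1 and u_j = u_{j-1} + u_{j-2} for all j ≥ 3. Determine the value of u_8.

61

Applying the relation repeatedly:
u_3 = 7; u_4 = 8; u_5 = 15; u_6 = 23; u_7 = 38; u_8 = 61.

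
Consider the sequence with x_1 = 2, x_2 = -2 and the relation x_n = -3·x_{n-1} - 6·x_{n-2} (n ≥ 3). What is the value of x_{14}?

-211410

Iterate the recurrence:
x_3 = -6; x_4 = 30; x_5 = -54; …; x_{11} = -16038; x_{12} = 25758; x_{13} = 18954; x_{14} = -211410.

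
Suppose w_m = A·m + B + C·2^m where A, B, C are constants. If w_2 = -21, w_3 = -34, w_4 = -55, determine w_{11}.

-4154

Write the equations: 2A + B + 4C = -21; 3A + B + 8C = -34; 4A + B + 16C = -55.
Subtracting the first from the second: A + 4C = -13.
Subtracting the second from the third: A + 8C = -21.
Solving: C = -2, A = -5, then B = -3.
Therefore w_{11} = -55 + (-3) + (-2)·2048 = -4154.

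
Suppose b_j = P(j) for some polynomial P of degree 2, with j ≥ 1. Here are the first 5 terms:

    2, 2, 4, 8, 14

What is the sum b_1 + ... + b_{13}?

598

1st diffs: 0, 2, 4, 6.
2nd diffs: 2, 2, 2 (constant).
Newton forward-difference form: b_j = 2 + 2·C(j-1,2).
Continuing: …, 22, 32, 44, 58, …, b_{13} = 134.
Summing j = 1..13 (13 terms) gives 598.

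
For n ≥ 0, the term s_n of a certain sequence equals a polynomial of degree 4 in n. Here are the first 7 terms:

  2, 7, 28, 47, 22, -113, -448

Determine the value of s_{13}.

1st diffs: 5, 21, 19, -25, -135, -335.
2nd diffs: 16, -2, -44, -110, -200.
3rd diffs: -18, -42, -66, -90.
4th diffs: -24, -24, -24 (constant).
Newton forward-difference form: s_n = 2 + 5·C(n,1) + 16·C(n,2) + (-18)·C(n,3) + (-24)·C(n,4).
At n = 13: n = 13, so s_{13} = 2 + 65 + 1248 - 5148 - 17160 = -20993.

-20993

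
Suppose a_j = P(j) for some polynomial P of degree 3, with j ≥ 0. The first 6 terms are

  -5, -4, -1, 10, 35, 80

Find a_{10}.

815

1st diffs: 1, 3, 11, 25, 45.
2nd diffs: 2, 8, 14, 20.
3rd diffs: 6, 6, 6 (constant).
Newton forward-difference form: a_j = -5 + 1·C(j,1) + 2·C(j,2) + 6·C(j,3).
At j = 10: j = 10, so a_{10} = -5 + 10 + 90 + 720 = 815.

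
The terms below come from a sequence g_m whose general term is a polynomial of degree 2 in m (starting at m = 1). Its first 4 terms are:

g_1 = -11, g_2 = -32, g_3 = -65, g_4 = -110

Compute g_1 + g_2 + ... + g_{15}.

1st diffs: -21, -33, -45.
2nd diffs: -12, -12 (constant).
Newton forward-difference form: g_m = -11 + (-21)·C(m-1,1) + (-12)·C(m-1,2).
Continuing: …, -167, -236, -317, -410, …, g_{15} = -1397.
Summing m = 1..15 (15 terms) gives -7830.

-7830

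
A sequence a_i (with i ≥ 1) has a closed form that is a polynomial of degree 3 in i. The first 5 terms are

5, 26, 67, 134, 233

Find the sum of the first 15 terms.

1st diffs: 21, 41, 67, 99.
2nd diffs: 20, 26, 32.
3rd diffs: 6, 6 (constant).
Newton forward-difference form: a_i = 5 + 21·C(i-1,1) + 20·C(i-1,2) + 6·C(i-1,3).
Continuing: …, 370, 551, 782, 1069, …, a_{15} = 4303.
Summing i = 1..15 (15 terms) gives 19570.

19570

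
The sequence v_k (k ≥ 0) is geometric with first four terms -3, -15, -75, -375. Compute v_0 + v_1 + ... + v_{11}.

-183105468

Common ratio r = 5.
v_k = (-3)·5^(k-0).
S = (-3)·(5^12 - 1)/(5 - 1) = (-3)·(244140625 - 1)/(4) = -183105468.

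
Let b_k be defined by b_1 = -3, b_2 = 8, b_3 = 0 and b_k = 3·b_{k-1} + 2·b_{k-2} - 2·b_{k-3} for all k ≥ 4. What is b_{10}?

Iterate the recurrence:
b_4 = 22;  b_5 = 50;  b_6 = 194;  b_7 = 638;  b_8 = 2202;  b_9 = 7494;  b_{10} = 25610.

25610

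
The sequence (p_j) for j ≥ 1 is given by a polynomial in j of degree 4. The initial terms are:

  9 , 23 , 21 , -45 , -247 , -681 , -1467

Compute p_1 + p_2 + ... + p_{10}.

-17328

1st diffs: 14, -2, -66, -202, -434, -786.
2nd diffs: -16, -64, -136, -232, -352.
3rd diffs: -48, -72, -96, -120.
4th diffs: -24, -24, -24 (constant).
Newton forward-difference form: p_j = 9 + 14·C(j-1,1) + (-16)·C(j-1,2) + (-48)·C(j-1,3) + (-24)·C(j-1,4).
Continuing: -2749, -4695, -7497.
Summing j = 1..10 (10 terms) gives -17328.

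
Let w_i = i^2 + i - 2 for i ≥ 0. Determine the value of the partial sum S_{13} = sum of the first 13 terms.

Over i = 0..12: Σi = 78, Σi² = 650.
Total = (1)·650 + (1)·78 + (-2)·13 = 702.

702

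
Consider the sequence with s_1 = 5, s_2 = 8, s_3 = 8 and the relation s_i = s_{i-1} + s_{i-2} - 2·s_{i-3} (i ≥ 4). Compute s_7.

-26

Step forward from the initial values:
s_4 = 6  s_5 = -2  s_6 = -12  s_7 = -26.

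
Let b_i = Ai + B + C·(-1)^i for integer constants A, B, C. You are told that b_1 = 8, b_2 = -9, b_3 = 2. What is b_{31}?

The three given values yield: A + B - C = 8; 2A + B + C = -9; 3A + B - C = 2.
Subtracting the first from the second: A + 2C = -17.
Subtracting the second from the third: A - 2C = 11.
Solving: C = -7, A = -3, then B = 4.
Therefore b_{31} = -93 + 4 + (-7)·(-1) = -82.

-82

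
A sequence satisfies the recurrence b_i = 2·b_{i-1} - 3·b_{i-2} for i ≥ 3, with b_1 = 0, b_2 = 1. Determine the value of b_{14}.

Step forward from the initial values:
b_3 = 2; b_4 = 1; b_5 = -4; …; b_{11} = -22; b_{12} = -263; b_{13} = -460; b_{14} = -131.

-131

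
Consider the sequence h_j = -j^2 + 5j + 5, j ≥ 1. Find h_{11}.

-61

h_{11} = -1·11^2 + 5·11 + 5 = -61.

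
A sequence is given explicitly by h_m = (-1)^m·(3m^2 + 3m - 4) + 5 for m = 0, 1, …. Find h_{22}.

1519

(-1)^22 = 1; 3m^2 + 3m - 4 at m=22 is 1514; so h_{22} = 1519.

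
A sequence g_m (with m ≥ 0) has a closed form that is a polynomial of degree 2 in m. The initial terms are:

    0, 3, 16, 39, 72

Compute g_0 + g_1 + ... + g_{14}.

4865

1st diffs: 3, 13, 23, 33.
2nd diffs: 10, 10, 10 (constant).
Newton forward-difference form: g_m = 3·C(m,1) + 10·C(m,2).
Continuing: …, 115, 168, 231, 304, …, g_{14} = 952.
Summing m = 0..14 (15 terms) gives 4865.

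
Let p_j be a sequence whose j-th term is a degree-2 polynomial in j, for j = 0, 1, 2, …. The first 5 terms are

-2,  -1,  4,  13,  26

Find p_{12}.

1st diffs: 1, 5, 9, 13.
2nd diffs: 4, 4, 4 (constant).
So p_j = 2j^2 - j - 2.
Evaluating at j = 12 gives p_{12} = 274.

274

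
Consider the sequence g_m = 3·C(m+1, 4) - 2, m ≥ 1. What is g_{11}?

1483

C(12, 4) = 495, so g_{11} = 1483.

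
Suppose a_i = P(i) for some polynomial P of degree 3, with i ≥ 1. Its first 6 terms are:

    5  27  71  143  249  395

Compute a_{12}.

1st diffs: 22, 44, 72, 106, 146.
2nd diffs: 22, 28, 34, 40.
3rd diffs: 6, 6, 6 (constant).
So a_i = i^3 + 5i^2 - 1.
Evaluating at i = 12 gives a_{12} = 2447.

2447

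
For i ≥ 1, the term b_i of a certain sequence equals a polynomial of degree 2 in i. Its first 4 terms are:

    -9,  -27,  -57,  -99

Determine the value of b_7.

1st diffs: -18, -30, -42.
2nd diffs: -12, -12 (constant).
Newton forward-difference form: b_i = -9 + (-18)·C(i-1,1) + (-12)·C(i-1,2).
At i = 7: i-1 = 6, so b_7 = -9 - 108 - 180 = -297.

-297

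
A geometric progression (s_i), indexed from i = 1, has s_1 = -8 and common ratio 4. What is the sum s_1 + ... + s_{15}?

-2863311528

s_i = (-8)·4^(i-1).
S = (-8)·(4^15 - 1)/(4 - 1) = (-8)·(1073741824 - 1)/(3) = -2863311528.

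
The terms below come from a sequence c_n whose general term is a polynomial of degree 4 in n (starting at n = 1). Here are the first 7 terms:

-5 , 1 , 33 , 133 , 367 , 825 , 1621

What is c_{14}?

1st diffs: 6, 32, 100, 234, 458, 796.
2nd diffs: 26, 68, 134, 224, 338.
3rd diffs: 42, 66, 90, 114.
4th diffs: 24, 24, 24 (constant).
Newton forward-difference form: c_n = -5 + 6·C(n-1,1) + 26·C(n-1,2) + 42·C(n-1,3) + 24·C(n-1,4).
At n = 14: n-1 = 13, so c_{14} = -5 + 78 + 2028 + 12012 + 17160 = 31273.

31273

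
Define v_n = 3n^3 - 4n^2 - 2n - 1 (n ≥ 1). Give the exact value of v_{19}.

19094

v_{19} = 3·19^3 - 4·19^2 - 2·19 - 1 = 19094.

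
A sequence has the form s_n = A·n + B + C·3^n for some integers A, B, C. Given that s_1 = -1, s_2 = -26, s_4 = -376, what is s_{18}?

Write the equations: A + B + 3C = -1; 2A + B + 9C = -26; 4A + B + 81C = -376.
Subtracting the first from the second: A + 6C = -25.
Subtracting the second from the third: 2A + 72C = -350.
Solving: C = -5, A = 5, then B = 9.
Hence s_{18} = 5·18 + 9 + (-5)·387420489 = -1937102346.

-1937102346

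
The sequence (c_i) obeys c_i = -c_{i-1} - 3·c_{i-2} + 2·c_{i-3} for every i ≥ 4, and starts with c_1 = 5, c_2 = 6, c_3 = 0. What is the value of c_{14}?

-116

Step forward from the initial values:
c_4 = -8; c_5 = 20; c_6 = 4; …; c_{11} = 420; c_{12} = 1732; c_{13} = -4240; c_{14} = -116.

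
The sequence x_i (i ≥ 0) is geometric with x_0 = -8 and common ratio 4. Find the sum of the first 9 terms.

-699048

x_i = (-8)·4^(i-0).
S = (-8)·(4^9 - 1)/(4 - 1) = (-8)·(262144 - 1)/(3) = -699048.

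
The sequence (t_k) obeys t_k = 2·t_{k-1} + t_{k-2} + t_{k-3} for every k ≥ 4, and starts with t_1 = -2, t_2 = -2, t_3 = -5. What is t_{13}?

-61931

Step forward from the initial values:
t_4 = -14, t_5 = -35, t_6 = -89, t_7 = -227, t_8 = -578, t_9 = -1472, t_{10} = -3749, t_{11} = -9548, t_{12} = -24317, t_{13} = -61931.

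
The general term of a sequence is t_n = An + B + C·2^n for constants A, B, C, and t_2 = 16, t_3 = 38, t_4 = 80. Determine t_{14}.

Write the equations: 2A + B + 4C = 16; 3A + B + 8C = 38; 4A + B + 16C = 80.
Subtracting the first from the second: A + 4C = 22.
Subtracting the second from the third: A + 8C = 42.
Solving: C = 5, A = 2, then B = -8.
So t_n = 2·n + (-8) + 5·2^n; at n=14 this is 81940.

81940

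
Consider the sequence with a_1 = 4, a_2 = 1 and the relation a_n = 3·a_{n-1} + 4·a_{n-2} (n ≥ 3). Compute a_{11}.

a_3 = 19, a_4 = 61, a_5 = 259, a_6 = 1021, a_7 = 4099, a_8 = 16381, a_9 = 65539, a_{10} = 262141, a_{11} = 1048579.
(Characteristic roots are 4 and -1.)

1048579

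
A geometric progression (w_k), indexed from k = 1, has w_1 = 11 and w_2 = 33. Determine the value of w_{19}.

Common ratio r = 3.
w_k = 11·3^(k-1).
w_{19} = 11·3^18 = 4261625379.

4261625379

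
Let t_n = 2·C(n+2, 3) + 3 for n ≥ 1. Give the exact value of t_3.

C(5, 3) = 10, so t_3 = 23.

23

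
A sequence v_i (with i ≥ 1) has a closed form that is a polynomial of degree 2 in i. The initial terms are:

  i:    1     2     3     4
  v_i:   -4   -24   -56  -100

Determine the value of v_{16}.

-1564

1st diffs: -20, -32, -44.
2nd diffs: -12, -12 (constant).
Newton forward-difference form: v_i = -4 + (-20)·C(i-1,1) + (-12)·C(i-1,2).
At i = 16: i-1 = 15, so v_{16} = -4 - 300 - 1260 = -1564.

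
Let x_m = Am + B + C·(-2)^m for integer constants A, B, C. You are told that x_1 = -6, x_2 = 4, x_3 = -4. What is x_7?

-108

At m = 1, 2, 3: A + B - 2C = -6; 2A + B + 4C = 4; 3A + B - 8C = -4.
Subtracting the first from the second: A + 6C = 10.
Subtracting the second from the third: A - 12C = -8.
Solving: C = 1, A = 4, then B = -8.
Therefore x_7 = 28 + (-8) + 1·(-128) = -108.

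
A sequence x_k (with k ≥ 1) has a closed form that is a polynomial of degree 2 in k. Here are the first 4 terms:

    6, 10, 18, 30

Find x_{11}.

226

1st diffs: 4, 8, 12.
2nd diffs: 4, 4 (constant).
Newton forward-difference form: x_k = 6 + 4·C(k-1,1) + 4·C(k-1,2).
At k = 11: k-1 = 10, so x_{11} = 6 + 40 + 180 = 226.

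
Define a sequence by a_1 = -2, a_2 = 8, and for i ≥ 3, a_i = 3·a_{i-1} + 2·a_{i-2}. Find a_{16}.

Iterate the recurrence:
a_3 = 20, a_4 = 76, a_5 = 268, …, a_{13} = 6947692, a_{14} = 24744572, a_{15} = 88129100, a_{16} = 313876444.

313876444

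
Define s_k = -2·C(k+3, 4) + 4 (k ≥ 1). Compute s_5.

-136

C(8, 4) = 70, so s_5 = -136.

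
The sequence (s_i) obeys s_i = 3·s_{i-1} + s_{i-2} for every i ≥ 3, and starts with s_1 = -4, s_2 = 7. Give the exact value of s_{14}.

Compute successive terms:
s_3 = 17;  s_4 = 58;  s_5 = 191;  …;  s_{11} = 247979;  s_{12} = 819019;  s_{13} = 2705036;  s_{14} = 8934127.

8934127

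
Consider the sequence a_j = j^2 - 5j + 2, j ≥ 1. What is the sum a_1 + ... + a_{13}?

Over j = 1..13: Σj = 91, Σj² = 819.
Total = (1)·819 + (-5)·91 + (2)·13 = 390.

390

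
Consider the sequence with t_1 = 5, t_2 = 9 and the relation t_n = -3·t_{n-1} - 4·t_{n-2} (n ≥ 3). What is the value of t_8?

Applying the relation repeatedly:
t_3 = -47;  t_4 = 105;  t_5 = -127;  t_6 = -39;  t_7 = 625;  t_8 = -1719.

-1719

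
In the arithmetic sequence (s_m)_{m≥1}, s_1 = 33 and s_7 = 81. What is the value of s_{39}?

Common difference d = (81 - 33) / (7 - 1) = 8.
s_m = 33 + (m - 1)·8.
s_{39} = 33 + 38·8 = 337.

337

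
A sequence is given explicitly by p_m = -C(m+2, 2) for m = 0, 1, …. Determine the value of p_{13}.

-105

C(15, 2) = 105, so p_{13} = -105.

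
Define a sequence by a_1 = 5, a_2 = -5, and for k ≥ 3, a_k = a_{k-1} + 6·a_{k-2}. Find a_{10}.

a_3 = 25; a_4 = -5; a_5 = 145; a_6 = 115; a_7 = 985; a_8 = 1675; a_9 = 7585; a_{10} = 17635.
(Characteristic roots are 3 and -2.)

17635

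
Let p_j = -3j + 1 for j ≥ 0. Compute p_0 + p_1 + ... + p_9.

Over j = 0..9: Σj = 45.
Total = (-3)·45 + (1)·10 = -125.

-125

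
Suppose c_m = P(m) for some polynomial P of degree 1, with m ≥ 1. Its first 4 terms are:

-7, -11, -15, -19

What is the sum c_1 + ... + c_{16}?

1st diffs: -4, -4, -4 (constant).
So c_m = -4m - 3.
Continuing: …, -23, -27, -31, -35, …, c_{16} = -67.
Summing m = 1..16 (16 terms) gives -592.

-592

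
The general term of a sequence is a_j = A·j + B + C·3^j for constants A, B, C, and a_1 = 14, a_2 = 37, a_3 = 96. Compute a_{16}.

At j = 1, 2, 3: A + B + 3C = 14; 2A + B + 9C = 37; 3A + B + 27C = 96.
Subtracting the first from the second: A + 6C = 23.
Subtracting the second from the third: A + 18C = 59.
Solving: C = 3, A = 5, then B = 0.
Therefore a_{16} = 80 + 0 + 3·43046721 = 129140243.

129140243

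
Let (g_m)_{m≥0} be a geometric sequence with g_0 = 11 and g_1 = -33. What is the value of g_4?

891

Common ratio r = -3.
g_m = 11·(-3)^(m-0).
g_4 = 11·(-3)^4 = 891.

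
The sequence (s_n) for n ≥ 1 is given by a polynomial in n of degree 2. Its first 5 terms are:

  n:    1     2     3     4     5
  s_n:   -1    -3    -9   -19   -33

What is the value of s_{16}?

-451

1st diffs: -2, -6, -10, -14.
2nd diffs: -4, -4, -4 (constant).
Newton forward-difference form: s_n = -1 + (-2)·C(n-1,1) + (-4)·C(n-1,2).
At n = 16: n-1 = 15, so s_{16} = -1 - 30 - 420 = -451.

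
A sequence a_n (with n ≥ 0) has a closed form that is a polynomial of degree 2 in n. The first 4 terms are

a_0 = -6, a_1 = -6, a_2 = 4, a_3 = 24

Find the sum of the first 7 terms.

308

1st diffs: 0, 10, 20.
2nd diffs: 10, 10 (constant).
Newton forward-difference form: a_n = -6 + 10·C(n,2).
Continuing: 54, 94, 144.
Summing n = 0..6 (7 terms) gives 308.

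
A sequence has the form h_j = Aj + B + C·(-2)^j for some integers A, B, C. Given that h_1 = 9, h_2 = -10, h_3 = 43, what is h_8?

Plug in j = 1, 2, 3: A + B - 2C = 9; 2A + B + 4C = -10; 3A + B - 8C = 43.
Subtracting the first from the second: A + 6C = -19.
Subtracting the second from the third: A - 12C = 53.
Solving: C = -4, A = 5, then B = -4.
So h_j = 5·j + (-4) + (-4)·(-2)^j; at j=8 this is -988.

-988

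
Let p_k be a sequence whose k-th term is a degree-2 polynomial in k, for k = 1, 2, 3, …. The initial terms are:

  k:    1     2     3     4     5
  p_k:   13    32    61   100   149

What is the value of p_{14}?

1040

1st diffs: 19, 29, 39, 49.
2nd diffs: 10, 10, 10 (constant).
Newton forward-difference form: p_k = 13 + 19·C(k-1,1) + 10·C(k-1,2).
At k = 14: k-1 = 13, so p_{14} = 13 + 247 + 780 = 1040.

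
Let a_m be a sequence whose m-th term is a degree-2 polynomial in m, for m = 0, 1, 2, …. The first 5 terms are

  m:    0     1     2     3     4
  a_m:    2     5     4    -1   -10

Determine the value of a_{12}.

-226

1st diffs: 3, -1, -5, -9.
2nd diffs: -4, -4, -4 (constant).
Newton forward-difference form: a_m = 2 + 3·C(m,1) + (-4)·C(m,2).
At m = 12: m = 12, so a_{12} = 2 + 36 - 264 = -226.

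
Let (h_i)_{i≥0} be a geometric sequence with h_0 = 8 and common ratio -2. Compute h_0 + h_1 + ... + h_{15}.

h_i = 8·(-2)^(i-0).
S = 8·((-2)^16 - 1)/(-2 - 1) = 8·(65536 - 1)/(-3) = -174760.

-174760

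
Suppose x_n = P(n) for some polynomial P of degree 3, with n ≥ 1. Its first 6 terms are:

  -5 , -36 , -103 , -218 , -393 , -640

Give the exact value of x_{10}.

-2588

1st diffs: -31, -67, -115, -175, -247.
2nd diffs: -36, -48, -60, -72.
3rd diffs: -12, -12, -12 (constant).
Newton forward-difference form: x_n = -5 + (-31)·C(n-1,1) + (-36)·C(n-1,2) + (-12)·C(n-1,3).
At n = 10: n-1 = 9, so x_{10} = -5 - 279 - 1296 - 1008 = -2588.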